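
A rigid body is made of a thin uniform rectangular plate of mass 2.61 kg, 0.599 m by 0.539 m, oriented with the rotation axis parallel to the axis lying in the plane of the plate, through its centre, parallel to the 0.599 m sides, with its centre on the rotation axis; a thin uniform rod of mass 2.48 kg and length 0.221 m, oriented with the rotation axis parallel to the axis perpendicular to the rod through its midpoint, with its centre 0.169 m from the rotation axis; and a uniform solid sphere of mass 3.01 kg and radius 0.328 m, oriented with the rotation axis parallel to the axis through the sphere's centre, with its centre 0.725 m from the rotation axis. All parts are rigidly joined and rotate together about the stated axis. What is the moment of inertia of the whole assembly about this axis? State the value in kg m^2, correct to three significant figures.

Rectangular plate: I_cm = (1/12)Mb² = (1/12)(2.61)(0.539)² = 0.063188 kg m^2; axis through the centre, so I = 0.063188 kg m^2.
Thin rod: I_cm = (1/12)ML² = (1/12)(2.48)(0.221)² = 0.010094 kg m^2; centre at d = 0.169 m, so the parallel axis theorem gives I = 0.010094 + (2.48)(0.169)² = 0.080925 kg m^2.
Solid sphere: I_cm = (2/5)MR² = (2/5)(3.01)(0.328)² = 0.12953 kg m^2; centre at d = 0.725 m, so the parallel axis theorem gives I = 0.12953 + (3.01)(0.725)² = 1.7117 kg m^2.
Total I = 0.063188 + 0.080925 + 1.7117 = 1.8558 kg m^2.

1.86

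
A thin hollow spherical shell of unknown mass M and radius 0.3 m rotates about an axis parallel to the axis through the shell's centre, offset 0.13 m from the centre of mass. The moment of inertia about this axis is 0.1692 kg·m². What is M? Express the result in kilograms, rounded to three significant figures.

I = I_cm + Md² = (2/3)MR² + Md² = M·[0.666667·(0.3)² + (0.13)²] = M·0.0769.
So M = 0.1692 / 0.0769 = 2.2003 kg.

2.20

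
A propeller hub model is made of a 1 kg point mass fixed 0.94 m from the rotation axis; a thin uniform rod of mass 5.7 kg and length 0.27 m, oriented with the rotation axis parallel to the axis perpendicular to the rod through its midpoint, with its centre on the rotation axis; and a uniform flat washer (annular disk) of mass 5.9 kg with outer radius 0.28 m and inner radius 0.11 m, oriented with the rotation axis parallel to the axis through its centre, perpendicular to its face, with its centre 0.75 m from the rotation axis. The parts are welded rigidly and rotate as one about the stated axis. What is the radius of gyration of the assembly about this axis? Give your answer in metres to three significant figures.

Point mass: I_cm = 0; centre at d = 0.94 m, so I = I_cm + Md² gives I = 0 + (1)(0.94)² = 0.8836 kg·m².
Thin rod: I_cm = (1/12)ML² = (1/12)(5.7)(0.27)² = 0.034627 kg·m²; axis through the centre, so I = 0.034627 kg·m².
Annular disk: I_cm = (1/2)M(R²+r²) = (1/2)(5.9)[(0.28)² + (0.11)²] = 0.26698 kg·m²; centre at d = 0.75 m, so I = I_cm + Md² gives I = 0.26698 + (5.9)(0.75)² = 3.5857 kg·m².
Total I = 4.504 kg·m²; total mass M = 12.6 kg.
k = √(I/M) = √(4.504/12.6) = 0.59788 m.

0.598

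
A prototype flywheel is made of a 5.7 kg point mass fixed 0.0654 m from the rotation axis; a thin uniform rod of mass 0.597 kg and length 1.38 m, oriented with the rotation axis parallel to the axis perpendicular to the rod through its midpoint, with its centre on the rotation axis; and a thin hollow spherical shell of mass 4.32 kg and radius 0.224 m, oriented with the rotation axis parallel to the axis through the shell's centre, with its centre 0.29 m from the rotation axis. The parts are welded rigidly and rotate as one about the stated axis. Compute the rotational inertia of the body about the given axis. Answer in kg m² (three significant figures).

0.627

Point mass: I_cm = 0; centre at d = 0.0654 m, so I = I_cm + Md² gives I = 0 + (5.7)(0.0654)² = 0.02438 kg m².
Thin rod: I_cm = (1/12)ML² = (1/12)(0.597)(1.38)² = 0.094744 kg m²; axis through the centre, so I = 0.094744 kg m².
Spherical shell: I_cm = (2/3)MR² = (2/3)(4.32)(0.224)² = 0.14451 kg m²; centre at d = 0.29 m, so I = I_cm + Md² gives I = 0.14451 + (4.32)(0.29)² = 0.50782 kg m².
Total I = 0.02438 + 0.094744 + 0.50782 = 0.62694 kg m².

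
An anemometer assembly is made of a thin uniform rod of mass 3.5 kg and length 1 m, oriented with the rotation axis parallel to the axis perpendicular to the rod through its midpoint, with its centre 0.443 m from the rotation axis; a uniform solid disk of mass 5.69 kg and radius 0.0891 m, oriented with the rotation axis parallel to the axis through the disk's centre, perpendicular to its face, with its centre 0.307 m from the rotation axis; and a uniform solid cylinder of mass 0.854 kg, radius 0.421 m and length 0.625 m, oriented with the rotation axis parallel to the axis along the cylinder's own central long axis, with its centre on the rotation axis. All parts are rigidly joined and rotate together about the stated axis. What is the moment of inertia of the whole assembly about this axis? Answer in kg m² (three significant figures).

1.61

Thin rod: I_cm = (1/12)ML² = (1/12)(3.5)(1)² = 0.29167 kg m²; centre at d = 0.443 m, so the parallel axis theorem gives I = 0.29167 + (3.5)(0.443)² = 0.97854 kg m².
Solid disk: I_cm = (1/2)MR² = (1/2)(5.69)(0.0891)² = 0.022586 kg m²; centre at d = 0.307 m, so the parallel axis theorem gives I = 0.022586 + (5.69)(0.307)² = 0.55886 kg m².
Solid cylinder: I_cm = (1/2)MR² = (1/2)(0.854)(0.421)² = 0.075682 kg m²; axis through the centre, so I = 0.075682 kg m².
Total I = 0.97854 + 0.55886 + 0.075682 = 1.6131 kg m².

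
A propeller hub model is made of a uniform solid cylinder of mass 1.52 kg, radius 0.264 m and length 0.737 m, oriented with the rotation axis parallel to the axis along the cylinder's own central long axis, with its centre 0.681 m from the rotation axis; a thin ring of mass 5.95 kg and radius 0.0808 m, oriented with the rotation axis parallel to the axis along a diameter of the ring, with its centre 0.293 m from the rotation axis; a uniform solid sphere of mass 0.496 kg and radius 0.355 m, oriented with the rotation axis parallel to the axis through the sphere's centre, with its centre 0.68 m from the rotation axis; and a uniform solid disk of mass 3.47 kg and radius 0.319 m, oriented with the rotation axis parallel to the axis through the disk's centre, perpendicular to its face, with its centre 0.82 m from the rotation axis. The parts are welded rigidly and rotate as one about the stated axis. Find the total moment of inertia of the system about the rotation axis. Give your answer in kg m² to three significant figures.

4.05

Solid cylinder: I_cm = (1/2)MR² = (1/2)(1.52)(0.264)² = 0.052969 kg m²; centre at d = 0.681 m, so the parallel axis theorem gives I = 0.052969 + (1.52)(0.681)² = 0.75789 kg m².
Thin ring: I_cm = (1/2)MR² = (1/2)(5.95)(0.0808)² = 0.019423 kg m²; centre at d = 0.293 m, so the parallel axis theorem gives I = 0.019423 + (5.95)(0.293)² = 0.53022 kg m².
Solid sphere: I_cm = (2/5)MR² = (2/5)(0.496)(0.355)² = 0.025003 kg m²; centre at d = 0.68 m, so the parallel axis theorem gives I = 0.025003 + (0.496)(0.68)² = 0.25435 kg m².
Solid disk: I_cm = (1/2)MR² = (1/2)(3.47)(0.319)² = 0.17656 kg m²; centre at d = 0.82 m, so the parallel axis theorem gives I = 0.17656 + (3.47)(0.82)² = 2.5098 kg m².
Total I = 0.75789 + 0.53022 + 0.25435 + 2.5098 = 4.0522 kg m².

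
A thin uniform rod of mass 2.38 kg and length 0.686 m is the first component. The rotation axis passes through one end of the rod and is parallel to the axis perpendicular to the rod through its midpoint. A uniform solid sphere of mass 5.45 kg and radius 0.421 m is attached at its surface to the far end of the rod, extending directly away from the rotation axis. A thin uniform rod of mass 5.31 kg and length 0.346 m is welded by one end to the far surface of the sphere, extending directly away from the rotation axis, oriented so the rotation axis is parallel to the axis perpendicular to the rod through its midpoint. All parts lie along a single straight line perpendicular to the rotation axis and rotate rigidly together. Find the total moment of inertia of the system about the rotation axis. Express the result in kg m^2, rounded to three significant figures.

Thin rod: I_cm = (1/12)ML² = (1/12)(2.38)(0.686)² = 0.093335 kg m^2; centre at d = 0.343 m, so the parallel axis theorem gives I = 0.093335 + (2.38)(0.343)² = 0.37334 kg m^2.
Solid sphere: I_cm = (2/5)MR² = (2/5)(5.45)(0.421)² = 0.38639 kg m^2; centre at d = 0.343 + 0.343 + 0.421 = 1.107 m, so the parallel axis theorem gives I = 0.38639 + (5.45)(1.107)² = 7.0651 kg m^2.
Thin rod: I_cm = (1/12)ML² = (1/12)(5.31)(0.346)² = 0.052974 kg m^2; centre at d = 0.343 + 0.343 + 0.421 + 0.421 + 0.173 = 1.701 m, so the parallel axis theorem gives I = 0.052974 + (5.31)(1.701)² = 15.417 kg m^2.
Total I = 0.37334 + 7.0651 + 15.417 = 22.855 kg m^2.

22.9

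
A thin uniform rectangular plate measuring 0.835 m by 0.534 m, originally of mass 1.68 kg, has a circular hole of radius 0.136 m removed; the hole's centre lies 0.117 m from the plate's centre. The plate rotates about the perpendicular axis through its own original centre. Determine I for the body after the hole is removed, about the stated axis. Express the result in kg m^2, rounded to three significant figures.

Unpierced body about its centre: I₀ = (1/12)M(a²+b²) = (1/12)(1.68)[(0.835)² + (0.534)²] = 0.13753 kg m^2.
The removed disk has mass m = M·πr²/(ab) = (1.68)·π(0.136)²/(0.835·0.534) = 0.21893 kg (same uniform areal density).
Its moment of inertia about the rotation axis (parallel-axis theorem): I_hole = (1/2)mr² + md² = (1/2)(0.21893)(0.136)² + (0.21893)(0.117)² = 0.0050216 kg m^2.
Treating the hole as negative mass, I = I₀ − I_hole = 0.13753 − 0.0050216 = 0.13251 kg m^2.

0.133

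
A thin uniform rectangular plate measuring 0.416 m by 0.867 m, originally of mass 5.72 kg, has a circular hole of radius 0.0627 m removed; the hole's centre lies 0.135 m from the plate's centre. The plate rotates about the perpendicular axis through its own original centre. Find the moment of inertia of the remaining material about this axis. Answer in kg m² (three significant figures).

0.437

Unpierced body about its centre: I₀ = (1/12)M(a²+b²) = (1/12)(5.72)[(0.416)² + (0.867)²] = 0.4408 kg m².
The removed disk has mass m = M·πr²/(ab) = (5.72)·π(0.0627)²/(0.416·0.867) = 0.19587 kg (same uniform areal density).
Its moment of inertia about the rotation axis (parallel-axis theorem): I_hole = (1/2)mr² + md² = (1/2)(0.19587)(0.0627)² + (0.19587)(0.135)² = 0.0039547 kg m².
Treating the hole as negative mass, I = I₀ − I_hole = 0.4408 − 0.0039547 = 0.43684 kg m².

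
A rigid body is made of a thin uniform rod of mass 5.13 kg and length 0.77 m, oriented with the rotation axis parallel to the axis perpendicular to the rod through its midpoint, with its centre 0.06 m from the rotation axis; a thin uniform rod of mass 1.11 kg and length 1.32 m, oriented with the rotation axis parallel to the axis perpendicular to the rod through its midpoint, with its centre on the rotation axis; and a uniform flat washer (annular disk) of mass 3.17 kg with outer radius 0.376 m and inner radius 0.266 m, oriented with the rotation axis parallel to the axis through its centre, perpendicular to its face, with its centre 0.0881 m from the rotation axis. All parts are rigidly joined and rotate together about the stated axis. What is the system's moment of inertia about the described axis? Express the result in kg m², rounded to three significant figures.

0.794

Thin rod: I_cm = (1/12)ML² = (1/12)(5.13)(0.77)² = 0.25346 kg m²; centre at d = 0.06 m, so the parallel axis theorem gives I = 0.25346 + (5.13)(0.06)² = 0.27193 kg m².
Thin rod: I_cm = (1/12)ML² = (1/12)(1.11)(1.32)² = 0.16117 kg m²; axis through the centre, so I = 0.16117 kg m².
Annular disk: I_cm = (1/2)M(R²+r²) = (1/2)(3.17)[(0.376)² + (0.266)²] = 0.33623 kg m²; centre at d = 0.0881 m, so the parallel axis theorem gives I = 0.33623 + (3.17)(0.0881)² = 0.36083 kg m².
Total I = 0.27193 + 0.16117 + 0.36083 = 0.79394 kg m².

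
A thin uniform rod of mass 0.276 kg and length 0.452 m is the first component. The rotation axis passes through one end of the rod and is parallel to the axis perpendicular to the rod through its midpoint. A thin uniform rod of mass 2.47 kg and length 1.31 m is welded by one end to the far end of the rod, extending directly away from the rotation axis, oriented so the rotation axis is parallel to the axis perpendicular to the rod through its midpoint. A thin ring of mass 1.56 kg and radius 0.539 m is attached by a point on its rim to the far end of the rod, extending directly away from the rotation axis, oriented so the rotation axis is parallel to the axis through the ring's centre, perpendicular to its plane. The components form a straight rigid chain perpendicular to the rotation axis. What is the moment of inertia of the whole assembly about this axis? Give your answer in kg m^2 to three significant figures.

Thin rod: I_cm = (1/12)ML² = (1/12)(0.276)(0.452)² = 0.004699 kg m^2; centre at d = 0.226 m, so the parallel axis theorem gives I = 0.004699 + (0.276)(0.226)² = 0.018796 kg m^2.
Thin rod: I_cm = (1/12)ML² = (1/12)(2.47)(1.31)² = 0.35323 kg m^2; centre at d = 0.226 + 0.226 + 0.655 = 1.107 m, so the parallel axis theorem gives I = 0.35323 + (2.47)(1.107)² = 3.3801 kg m^2.
Thin ring: I_cm = MR² = (1.56)(0.539)² = 0.45321 kg m^2; centre at d = 0.226 + 0.226 + 0.655 + 0.655 + 0.539 = 2.301 m, so the parallel axis theorem gives I = 0.45321 + (1.56)(2.301)² = 8.7128 kg m^2.
Total I = 0.018796 + 3.3801 + 8.7128 = 12.112 kg m^2.

12.1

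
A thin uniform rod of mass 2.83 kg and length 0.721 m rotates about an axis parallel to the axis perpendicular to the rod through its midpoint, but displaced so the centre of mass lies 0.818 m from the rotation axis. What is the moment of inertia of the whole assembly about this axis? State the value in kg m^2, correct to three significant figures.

2.02

I_cm = (1/12)ML² = (1/12)(2.83)(0.721)² = 0.1226 kg m^2; centre at d = 0.818 m, so the parallel axis theorem gives I = 0.1226 + (2.83)(0.818)² = 2.0162 kg m^2.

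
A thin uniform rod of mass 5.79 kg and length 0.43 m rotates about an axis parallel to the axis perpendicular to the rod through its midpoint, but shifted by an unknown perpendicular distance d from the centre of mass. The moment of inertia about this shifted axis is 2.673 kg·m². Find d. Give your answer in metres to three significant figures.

0.668

About the centre-of-mass axis, I_cm = (1/12)ML² = (1/12)(5.79)(0.43)² = 0.089214 kg·m².
Parallel axis theorem: I = I_cm + Md², so Md² = 2.673 − 0.089214 = 2.5838 kg·m².
d = √(2.5838 / 5.79) = 0.66802 m.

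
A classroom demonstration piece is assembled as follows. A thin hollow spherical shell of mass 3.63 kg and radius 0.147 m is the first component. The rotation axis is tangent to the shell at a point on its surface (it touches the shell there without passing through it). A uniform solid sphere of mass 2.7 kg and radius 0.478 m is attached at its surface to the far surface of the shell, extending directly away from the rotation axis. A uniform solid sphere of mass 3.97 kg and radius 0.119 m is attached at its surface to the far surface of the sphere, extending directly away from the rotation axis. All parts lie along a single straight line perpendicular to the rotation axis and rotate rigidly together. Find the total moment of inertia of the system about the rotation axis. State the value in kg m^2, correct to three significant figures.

9.45

Spherical shell: I_cm = (2/3)MR² = (2/3)(3.63)(0.147)² = 0.052294 kg m^2; centre at d = 0.147 m, so the parallel axis theorem gives I = 0.052294 + (3.63)(0.147)² = 0.13073 kg m^2.
Solid sphere: I_cm = (2/5)MR² = (2/5)(2.7)(0.478)² = 0.24676 kg m^2; centre at d = 0.147 + 0.147 + 0.478 = 0.772 m, so the parallel axis theorem gives I = 0.24676 + (2.7)(0.772)² = 1.8559 kg m^2.
Solid sphere: I_cm = (2/5)MR² = (2/5)(3.97)(0.119)² = 0.022488 kg m^2; centre at d = 0.147 + 0.147 + 0.478 + 0.478 + 0.119 = 1.369 m, so the parallel axis theorem gives I = 0.022488 + (3.97)(1.369)² = 7.4629 kg m^2.
Total I = 0.13073 + 1.8559 + 7.4629 = 9.4496 kg m^2.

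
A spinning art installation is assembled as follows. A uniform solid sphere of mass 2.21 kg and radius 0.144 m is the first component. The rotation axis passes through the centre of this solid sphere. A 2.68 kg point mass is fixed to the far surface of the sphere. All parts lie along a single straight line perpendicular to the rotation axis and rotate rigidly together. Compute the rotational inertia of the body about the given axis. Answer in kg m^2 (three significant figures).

0.0739

Solid sphere: I_cm = (2/5)MR² = (2/5)(2.21)(0.144)² = 0.018331 kg m^2; axis through the centre, so I = 0.018331 kg m^2.
Point mass: I_cm = 0; centre at d = 0.144 m, so I = I_cm + Md² gives I = 0 + (2.68)(0.144)² = 0.055572 kg m^2.
Total I = 0.018331 + 0.055572 = 0.073903 kg m^2.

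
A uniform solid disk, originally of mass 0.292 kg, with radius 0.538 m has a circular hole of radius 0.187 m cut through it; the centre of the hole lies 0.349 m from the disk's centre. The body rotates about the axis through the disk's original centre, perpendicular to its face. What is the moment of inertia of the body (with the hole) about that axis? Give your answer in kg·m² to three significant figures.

Unpierced body about its centre: I₀ = (1/2)MR² = (1/2)(0.292)(0.538)² = 0.042259 kg·m².
The removed disk has mass m = M·(r/R)² = (0.292)(0.187/0.538)² = 0.035278 kg (same uniform areal density).
Its moment of inertia about the rotation axis (parallel-axis theorem): I_hole = (1/2)mr² + md² = (1/2)(0.035278)(0.187)² + (0.035278)(0.349)² = 0.0049137 kg·m².
Treating the hole as negative mass, I = I₀ − I_hole = 0.042259 − 0.0049137 = 0.037345 kg·m².

0.0373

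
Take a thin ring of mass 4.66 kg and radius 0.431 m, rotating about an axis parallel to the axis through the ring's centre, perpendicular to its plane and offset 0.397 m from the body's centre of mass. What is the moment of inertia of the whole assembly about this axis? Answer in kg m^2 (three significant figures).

I_cm = MR² = (4.66)(0.431)² = 0.86565 kg m^2; centre at d = 0.397 m, so the parallel axis theorem gives I = 0.86565 + (4.66)(0.397)² = 1.6001 kg m^2.

1.60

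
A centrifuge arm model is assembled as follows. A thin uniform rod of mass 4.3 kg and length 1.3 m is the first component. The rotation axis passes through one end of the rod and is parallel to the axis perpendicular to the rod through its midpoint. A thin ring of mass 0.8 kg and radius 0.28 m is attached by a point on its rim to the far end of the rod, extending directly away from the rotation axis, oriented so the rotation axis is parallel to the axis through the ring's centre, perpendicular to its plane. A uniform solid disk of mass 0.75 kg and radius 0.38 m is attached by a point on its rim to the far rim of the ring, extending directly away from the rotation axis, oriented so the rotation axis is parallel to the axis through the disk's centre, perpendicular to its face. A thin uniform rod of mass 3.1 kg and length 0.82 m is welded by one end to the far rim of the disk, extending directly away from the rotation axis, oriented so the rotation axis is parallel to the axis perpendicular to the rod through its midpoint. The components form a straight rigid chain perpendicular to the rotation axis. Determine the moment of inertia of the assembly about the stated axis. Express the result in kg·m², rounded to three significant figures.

36.9

Thin rod: I_cm = (1/12)ML² = (1/12)(4.3)(1.3)² = 0.60558 kg·m²; centre at d = 0.65 m, so the parallel axis theorem gives I = 0.60558 + (4.3)(0.65)² = 2.4223 kg·m².
Thin ring: I_cm = MR² = (0.8)(0.28)² = 0.06272 kg·m²; centre at d = 0.65 + 0.65 + 0.28 = 1.58 m, so the parallel axis theorem gives I = 0.06272 + (0.8)(1.58)² = 2.0598 kg·m².
Solid disk: I_cm = (1/2)MR² = (1/2)(0.75)(0.38)² = 0.05415 kg·m²; centre at d = 0.65 + 0.65 + 0.28 + 0.28 + 0.38 = 2.24 m, so the parallel axis theorem gives I = 0.05415 + (0.75)(2.24)² = 3.8174 kg·m².
Thin rod: I_cm = (1/12)ML² = (1/12)(3.1)(0.82)² = 0.1737 kg·m²; centre at d = 0.65 + 0.65 + 0.28 + 0.28 + 0.38 + 0.38 + 0.41 = 3.03 m, so the parallel axis theorem gives I = 0.1737 + (3.1)(3.03)² = 28.634 kg·m².
Total I = 2.4223 + 2.0598 + 3.8174 + 28.634 = 36.934 kg·m².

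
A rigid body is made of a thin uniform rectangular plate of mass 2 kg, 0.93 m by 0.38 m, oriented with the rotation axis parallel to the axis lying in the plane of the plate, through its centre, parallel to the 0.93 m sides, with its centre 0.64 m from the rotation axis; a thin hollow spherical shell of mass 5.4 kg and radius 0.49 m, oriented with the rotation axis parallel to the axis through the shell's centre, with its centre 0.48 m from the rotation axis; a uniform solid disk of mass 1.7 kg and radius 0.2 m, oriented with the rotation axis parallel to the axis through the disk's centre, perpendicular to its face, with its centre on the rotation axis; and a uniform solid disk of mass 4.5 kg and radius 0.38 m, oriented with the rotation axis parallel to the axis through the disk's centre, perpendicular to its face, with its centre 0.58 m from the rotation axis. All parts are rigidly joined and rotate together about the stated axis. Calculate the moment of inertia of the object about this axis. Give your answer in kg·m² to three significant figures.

Rectangular plate: I_cm = (1/12)Mb² = (1/12)(2)(0.38)² = 0.024067 kg·m²; centre at d = 0.64 m, so I = I_cm + Md² gives I = 0.024067 + (2)(0.64)² = 0.84327 kg·m².
Spherical shell: I_cm = (2/3)MR² = (2/3)(5.4)(0.49)² = 0.86436 kg·m²; centre at d = 0.48 m, so I = I_cm + Md² gives I = 0.86436 + (5.4)(0.48)² = 2.1085 kg·m².
Solid disk: I_cm = (1/2)MR² = (1/2)(1.7)(0.2)² = 0.034 kg·m²; axis through the centre, so I = 0.034 kg·m².
Solid disk: I_cm = (1/2)MR² = (1/2)(4.5)(0.38)² = 0.3249 kg·m²; centre at d = 0.58 m, so I = I_cm + Md² gives I = 0.3249 + (4.5)(0.58)² = 1.8387 kg·m².
Total I = 0.84327 + 2.1085 + 0.034 + 1.8387 = 4.8245 kg·m².

4.82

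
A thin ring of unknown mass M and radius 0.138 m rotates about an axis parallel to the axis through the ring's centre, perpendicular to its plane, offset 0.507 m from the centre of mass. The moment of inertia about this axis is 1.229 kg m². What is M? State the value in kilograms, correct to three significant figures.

I = I_cm + Md² = MR² + Md² = M·[1·(0.138)² + (0.507)²] = M·0.27609.
So M = 1.229 / 0.27609 = 4.4514 kg.

4.45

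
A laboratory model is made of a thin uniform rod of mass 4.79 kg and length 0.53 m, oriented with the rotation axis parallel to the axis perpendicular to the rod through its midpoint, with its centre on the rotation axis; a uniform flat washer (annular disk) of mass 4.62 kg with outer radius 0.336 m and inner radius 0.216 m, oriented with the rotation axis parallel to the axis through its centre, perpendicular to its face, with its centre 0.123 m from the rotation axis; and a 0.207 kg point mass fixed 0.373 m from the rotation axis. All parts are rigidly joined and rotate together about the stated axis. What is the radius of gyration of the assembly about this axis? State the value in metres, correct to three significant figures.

Thin rod: I_cm = (1/12)ML² = (1/12)(4.79)(0.53)² = 0.11213 kg m²; axis through the centre, so I = 0.11213 kg m².
Annular disk: I_cm = (1/2)M(R²+r²) = (1/2)(4.62)[(0.336)² + (0.216)²] = 0.36857 kg m²; centre at d = 0.123 m, so I = I_cm + Md² gives I = 0.36857 + (4.62)(0.123)² = 0.43846 kg m².
Point mass: I_cm = 0; centre at d = 0.373 m, so I = I_cm + Md² gives I = 0 + (0.207)(0.373)² = 0.0288 kg m².
Total I = 0.57939 kg m²; total mass M = 9.617 kg.
k = √(I/M) = √(0.57939/9.617) = 0.24545 m.

0.245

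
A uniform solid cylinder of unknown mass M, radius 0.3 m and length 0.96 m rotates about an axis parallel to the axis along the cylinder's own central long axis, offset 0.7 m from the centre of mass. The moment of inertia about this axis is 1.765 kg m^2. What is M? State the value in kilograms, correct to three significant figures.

I = I_cm + Md² = (1/2)MR² + Md² = M·[0.5·(0.3)² + (0.7)²] = M·0.535.
So M = 1.765 / 0.535 = 3.2991 kg.

3.30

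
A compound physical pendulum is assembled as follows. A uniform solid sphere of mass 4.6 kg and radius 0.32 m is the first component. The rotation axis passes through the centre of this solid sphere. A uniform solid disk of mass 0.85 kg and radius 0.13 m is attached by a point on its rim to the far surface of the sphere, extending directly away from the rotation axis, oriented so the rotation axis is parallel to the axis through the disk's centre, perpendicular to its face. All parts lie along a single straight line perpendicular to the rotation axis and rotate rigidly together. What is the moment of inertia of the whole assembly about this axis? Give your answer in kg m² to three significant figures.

0.368

Solid sphere: I_cm = (2/5)MR² = (2/5)(4.6)(0.32)² = 0.18842 kg m²; axis through the centre, so I = 0.18842 kg m².
Solid disk: I_cm = (1/2)MR² = (1/2)(0.85)(0.13)² = 0.0071825 kg m²; centre at d = 0.32 + 0.13 = 0.45 m, so I = I_cm + Md² gives I = 0.0071825 + (0.85)(0.45)² = 0.17931 kg m².
Total I = 0.18842 + 0.17931 = 0.36772 kg m².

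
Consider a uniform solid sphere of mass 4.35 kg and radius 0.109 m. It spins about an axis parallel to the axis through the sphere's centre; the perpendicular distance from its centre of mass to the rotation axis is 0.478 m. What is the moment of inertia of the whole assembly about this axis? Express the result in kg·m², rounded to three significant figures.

I_cm = (2/5)MR² = (2/5)(4.35)(0.109)² = 0.020673 kg·m²; centre at d = 0.478 m, so the parallel axis theorem gives I = 0.020673 + (4.35)(0.478)² = 1.0146 kg·m².

1.01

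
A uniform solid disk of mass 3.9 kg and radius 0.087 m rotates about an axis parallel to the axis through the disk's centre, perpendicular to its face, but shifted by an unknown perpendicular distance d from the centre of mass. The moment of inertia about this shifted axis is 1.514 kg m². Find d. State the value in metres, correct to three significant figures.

About the centre-of-mass axis, I_cm = (1/2)MR² = (1/2)(3.9)(0.087)² = 0.01476 kg m².
Parallel axis theorem: I = I_cm + Md², so Md² = 1.514 − 0.01476 = 1.4992 kg m².
d = √(1.4992 / 3.9) = 0.62002 m.

0.620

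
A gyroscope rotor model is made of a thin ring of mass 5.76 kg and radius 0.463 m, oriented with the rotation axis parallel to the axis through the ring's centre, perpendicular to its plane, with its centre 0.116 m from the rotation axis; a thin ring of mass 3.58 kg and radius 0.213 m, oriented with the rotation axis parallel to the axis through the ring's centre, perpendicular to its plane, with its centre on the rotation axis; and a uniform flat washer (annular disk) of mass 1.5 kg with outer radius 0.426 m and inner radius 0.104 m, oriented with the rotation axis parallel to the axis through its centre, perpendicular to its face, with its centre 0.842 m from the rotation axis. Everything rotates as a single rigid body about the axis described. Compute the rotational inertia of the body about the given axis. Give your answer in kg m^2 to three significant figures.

Thin ring: I_cm = MR² = (5.76)(0.463)² = 1.2348 kg m^2; centre at d = 0.116 m, so the parallel axis theorem gives I = 1.2348 + (5.76)(0.116)² = 1.3123 kg m^2.
Thin ring: I_cm = MR² = (3.58)(0.213)² = 0.16242 kg m^2; axis through the centre, so I = 0.16242 kg m^2.
Annular disk: I_cm = (1/2)M(R²+r²) = (1/2)(1.5)[(0.426)² + (0.104)²] = 0.14422 kg m^2; centre at d = 0.842 m, so the parallel axis theorem gives I = 0.14422 + (1.5)(0.842)² = 1.2077 kg m^2.
Total I = 1.3123 + 0.16242 + 1.2077 = 2.6824 kg m^2.

2.68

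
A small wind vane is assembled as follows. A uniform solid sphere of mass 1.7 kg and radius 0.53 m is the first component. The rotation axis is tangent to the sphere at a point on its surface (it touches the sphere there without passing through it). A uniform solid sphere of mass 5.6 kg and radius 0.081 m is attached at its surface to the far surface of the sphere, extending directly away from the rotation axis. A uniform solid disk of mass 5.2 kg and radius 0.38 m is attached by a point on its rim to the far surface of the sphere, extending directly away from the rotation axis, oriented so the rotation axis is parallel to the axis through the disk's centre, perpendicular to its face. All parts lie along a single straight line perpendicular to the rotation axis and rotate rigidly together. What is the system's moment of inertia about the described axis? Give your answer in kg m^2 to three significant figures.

Solid sphere: I_cm = (2/5)MR² = (2/5)(1.7)(0.53)² = 0.19101 kg m^2; centre at d = 0.53 m, so I = I_cm + Md² gives I = 0.19101 + (1.7)(0.53)² = 0.66854 kg m^2.
Solid sphere: I_cm = (2/5)MR² = (2/5)(5.6)(0.081)² = 0.014697 kg m^2; centre at d = 0.53 + 0.53 + 0.081 = 1.141 m, so I = I_cm + Md² gives I = 0.014697 + (5.6)(1.141)² = 7.3052 kg m^2.
Solid disk: I_cm = (1/2)MR² = (1/2)(5.2)(0.38)² = 0.37544 kg m^2; centre at d = 0.53 + 0.53 + 0.081 + 0.081 + 0.38 = 1.602 m, so I = I_cm + Md² gives I = 0.37544 + (5.2)(1.602)² = 13.721 kg m^2.
Total I = 0.66854 + 7.3052 + 13.721 = 21.695 kg m^2.

21.7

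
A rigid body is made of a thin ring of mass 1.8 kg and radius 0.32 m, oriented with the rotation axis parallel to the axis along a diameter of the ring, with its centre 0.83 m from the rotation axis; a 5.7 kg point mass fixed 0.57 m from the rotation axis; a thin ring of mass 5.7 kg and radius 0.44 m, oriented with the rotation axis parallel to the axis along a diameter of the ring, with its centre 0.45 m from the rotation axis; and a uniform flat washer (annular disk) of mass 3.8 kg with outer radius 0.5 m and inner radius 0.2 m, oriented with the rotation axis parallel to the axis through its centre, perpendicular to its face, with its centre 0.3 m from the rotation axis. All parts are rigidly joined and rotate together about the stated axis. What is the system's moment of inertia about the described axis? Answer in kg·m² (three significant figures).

5.78

Thin ring: I_cm = (1/2)MR² = (1/2)(1.8)(0.32)² = 0.09216 kg·m²; centre at d = 0.83 m, so I = I_cm + Md² gives I = 0.09216 + (1.8)(0.83)² = 1.3322 kg·m².
Point mass: I_cm = 0; centre at d = 0.57 m, so I = I_cm + Md² gives I = 0 + (5.7)(0.57)² = 1.8519 kg·m².
Thin ring: I_cm = (1/2)MR² = (1/2)(5.7)(0.44)² = 0.55176 kg·m²; centre at d = 0.45 m, so I = I_cm + Md² gives I = 0.55176 + (5.7)(0.45)² = 1.706 kg·m².
Annular disk: I_cm = (1/2)M(R²+r²) = (1/2)(3.8)[(0.5)² + (0.2)²] = 0.551 kg·m²; centre at d = 0.3 m, so I = I_cm + Md² gives I = 0.551 + (3.8)(0.3)² = 0.893 kg·m².
Total I = 1.3322 + 1.8519 + 1.706 + 0.893 = 5.7831 kg·m².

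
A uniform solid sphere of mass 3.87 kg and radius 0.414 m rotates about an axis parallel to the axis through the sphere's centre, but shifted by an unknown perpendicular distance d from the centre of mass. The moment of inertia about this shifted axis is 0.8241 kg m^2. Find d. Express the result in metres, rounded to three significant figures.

0.380

About the centre-of-mass axis, I_cm = (2/5)MR² = (2/5)(3.87)(0.414)² = 0.26532 kg m^2.
Parallel axis theorem: I = I_cm + Md², so Md² = 0.8241 − 0.26532 = 0.55878 kg m^2.
d = √(0.55878 / 3.87) = 0.37998 m.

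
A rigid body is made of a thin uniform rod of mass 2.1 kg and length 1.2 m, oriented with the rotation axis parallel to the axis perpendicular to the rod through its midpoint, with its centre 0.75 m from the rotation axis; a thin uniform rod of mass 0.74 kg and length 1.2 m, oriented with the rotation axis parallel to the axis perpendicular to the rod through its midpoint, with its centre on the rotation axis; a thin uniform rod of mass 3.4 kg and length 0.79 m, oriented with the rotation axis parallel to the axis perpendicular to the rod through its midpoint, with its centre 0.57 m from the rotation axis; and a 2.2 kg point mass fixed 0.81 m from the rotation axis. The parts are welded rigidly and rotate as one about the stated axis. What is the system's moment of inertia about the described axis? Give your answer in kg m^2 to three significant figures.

Thin rod: I_cm = (1/12)ML² = (1/12)(2.1)(1.2)² = 0.252 kg m^2; centre at d = 0.75 m, so I = I_cm + Md² gives I = 0.252 + (2.1)(0.75)² = 1.4333 kg m^2.
Thin rod: I_cm = (1/12)ML² = (1/12)(0.74)(1.2)² = 0.0888 kg m^2; axis through the centre, so I = 0.0888 kg m^2.
Thin rod: I_cm = (1/12)ML² = (1/12)(3.4)(0.79)² = 0.17683 kg m^2; centre at d = 0.57 m, so I = I_cm + Md² gives I = 0.17683 + (3.4)(0.57)² = 1.2815 kg m^2.
Point mass: I_cm = 0; centre at d = 0.81 m, so I = I_cm + Md² gives I = 0 + (2.2)(0.81)² = 1.4434 kg m^2.
Total I = 1.4333 + 0.0888 + 1.2815 + 1.4434 = 4.247 kg m^2.

4.25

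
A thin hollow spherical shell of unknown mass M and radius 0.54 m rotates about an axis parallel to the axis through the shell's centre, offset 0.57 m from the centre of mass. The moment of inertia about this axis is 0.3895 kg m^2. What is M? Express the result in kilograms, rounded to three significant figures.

0.750

I = I_cm + Md² = (2/3)MR² + Md² = M·[0.666667·(0.54)² + (0.57)²] = M·0.5193.
So M = 0.3895 / 0.5193 = 0.75005 kg.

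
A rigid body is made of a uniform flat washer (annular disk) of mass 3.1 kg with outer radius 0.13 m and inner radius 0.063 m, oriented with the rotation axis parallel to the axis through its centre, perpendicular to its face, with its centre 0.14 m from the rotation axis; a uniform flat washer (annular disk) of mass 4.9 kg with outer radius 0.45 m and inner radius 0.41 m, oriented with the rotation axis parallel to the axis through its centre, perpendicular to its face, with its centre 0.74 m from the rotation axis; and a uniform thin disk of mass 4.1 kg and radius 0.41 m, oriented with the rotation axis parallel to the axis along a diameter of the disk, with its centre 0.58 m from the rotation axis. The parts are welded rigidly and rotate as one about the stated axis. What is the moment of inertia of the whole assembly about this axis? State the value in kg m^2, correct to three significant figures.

5.24

Annular disk: I_cm = (1/2)M(R²+r²) = (1/2)(3.1)[(0.13)² + (0.063)²] = 0.032347 kg m^2; centre at d = 0.14 m, so the parallel axis theorem gives I = 0.032347 + (3.1)(0.14)² = 0.093107 kg m^2.
Annular disk: I_cm = (1/2)M(R²+r²) = (1/2)(4.9)[(0.45)² + (0.41)²] = 0.90797 kg m^2; centre at d = 0.74 m, so the parallel axis theorem gives I = 0.90797 + (4.9)(0.74)² = 3.5912 kg m^2.
Thin disk: I_cm = (1/4)MR² = (1/4)(4.1)(0.41)² = 0.1723 kg m^2; centre at d = 0.58 m, so the parallel axis theorem gives I = 0.1723 + (4.1)(0.58)² = 1.5515 kg m^2.
Total I = 0.093107 + 3.5912 + 1.5515 = 5.2359 kg m^2.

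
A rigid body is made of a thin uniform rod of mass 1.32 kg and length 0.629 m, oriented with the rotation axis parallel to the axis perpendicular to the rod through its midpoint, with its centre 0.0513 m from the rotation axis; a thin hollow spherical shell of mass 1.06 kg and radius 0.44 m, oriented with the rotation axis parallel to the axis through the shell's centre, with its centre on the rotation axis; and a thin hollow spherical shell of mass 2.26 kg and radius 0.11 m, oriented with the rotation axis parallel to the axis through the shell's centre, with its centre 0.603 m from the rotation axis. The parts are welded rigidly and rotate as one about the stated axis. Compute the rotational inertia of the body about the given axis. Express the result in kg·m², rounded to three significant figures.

1.02

Thin rod: I_cm = (1/12)ML² = (1/12)(1.32)(0.629)² = 0.043521 kg·m²; centre at d = 0.0513 m, so I = I_cm + Md² gives I = 0.043521 + (1.32)(0.0513)² = 0.046994 kg·m².
Spherical shell: I_cm = (2/3)MR² = (2/3)(1.06)(0.44)² = 0.13681 kg·m²; axis through the centre, so I = 0.13681 kg·m².
Spherical shell: I_cm = (2/3)MR² = (2/3)(2.26)(0.11)² = 0.018231 kg·m²; centre at d = 0.603 m, so I = I_cm + Md² gives I = 0.018231 + (2.26)(0.603)² = 0.83999 kg·m².
Total I = 0.046994 + 0.13681 + 0.83999 = 1.0238 kg·m².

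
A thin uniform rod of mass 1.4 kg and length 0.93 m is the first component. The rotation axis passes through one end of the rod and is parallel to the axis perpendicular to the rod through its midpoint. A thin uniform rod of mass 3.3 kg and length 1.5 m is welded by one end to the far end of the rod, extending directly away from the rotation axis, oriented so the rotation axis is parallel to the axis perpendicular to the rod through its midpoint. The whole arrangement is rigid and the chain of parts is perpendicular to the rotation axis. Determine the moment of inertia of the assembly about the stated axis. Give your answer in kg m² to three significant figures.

Thin rod: I_cm = (1/12)ML² = (1/12)(1.4)(0.93)² = 0.10091 kg m²; centre at d = 0.465 m, so I = I_cm + Md² gives I = 0.10091 + (1.4)(0.465)² = 0.40362 kg m².
Thin rod: I_cm = (1/12)ML² = (1/12)(3.3)(1.5)² = 0.61875 kg m²; centre at d = 0.465 + 0.465 + 0.75 = 1.68 m, so I = I_cm + Md² gives I = 0.61875 + (3.3)(1.68)² = 9.9327 kg m².
Total I = 0.40362 + 9.9327 = 10.336 kg m².

10.3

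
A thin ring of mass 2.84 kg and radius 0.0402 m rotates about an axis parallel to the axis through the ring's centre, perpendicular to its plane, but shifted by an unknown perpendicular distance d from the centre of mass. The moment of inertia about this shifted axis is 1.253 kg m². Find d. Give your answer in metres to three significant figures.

About the centre-of-mass axis, I_cm = MR² = (2.84)(0.0402)² = 0.0045896 kg m².
Parallel axis theorem: I = I_cm + Md², so Md² = 1.253 − 0.0045896 = 1.2484 kg m².
d = √(1.2484 / 2.84) = 0.66301 m.

0.663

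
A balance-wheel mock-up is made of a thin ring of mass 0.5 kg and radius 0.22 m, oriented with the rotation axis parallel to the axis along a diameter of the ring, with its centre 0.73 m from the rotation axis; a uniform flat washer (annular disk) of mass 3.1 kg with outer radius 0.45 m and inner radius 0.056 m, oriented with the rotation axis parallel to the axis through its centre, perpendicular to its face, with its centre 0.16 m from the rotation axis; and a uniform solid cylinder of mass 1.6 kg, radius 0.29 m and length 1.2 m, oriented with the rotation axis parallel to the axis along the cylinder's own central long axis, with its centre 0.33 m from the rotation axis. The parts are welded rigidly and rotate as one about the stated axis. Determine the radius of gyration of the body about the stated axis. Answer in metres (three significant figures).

Thin ring: I_cm = (1/2)MR² = (1/2)(0.5)(0.22)² = 0.0121 kg m^2; centre at d = 0.73 m, so I = I_cm + Md² gives I = 0.0121 + (0.5)(0.73)² = 0.27855 kg m^2.
Annular disk: I_cm = (1/2)M(R²+r²) = (1/2)(3.1)[(0.45)² + (0.056)²] = 0.31874 kg m^2; centre at d = 0.16 m, so I = I_cm + Md² gives I = 0.31874 + (3.1)(0.16)² = 0.3981 kg m^2.
Solid cylinder: I_cm = (1/2)MR² = (1/2)(1.6)(0.29)² = 0.06728 kg m^2; centre at d = 0.33 m, so I = I_cm + Md² gives I = 0.06728 + (1.6)(0.33)² = 0.24152 kg m^2.
Total I = 0.91817 kg m^2; total mass M = 5.2 kg.
k = √(I/M) = √(0.91817/5.2) = 0.4202 m.

0.420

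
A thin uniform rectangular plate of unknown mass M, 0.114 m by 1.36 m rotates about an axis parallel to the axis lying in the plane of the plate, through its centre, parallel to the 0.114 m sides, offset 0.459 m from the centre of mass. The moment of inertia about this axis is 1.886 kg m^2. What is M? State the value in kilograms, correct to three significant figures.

5.17

I = I_cm + Md² = (1/12)Mb² + Md² = M·[0.0833333·(1.36)² + (0.459)²] = M·0.36481.
So M = 1.886 / 0.36481 = 5.1698 kg.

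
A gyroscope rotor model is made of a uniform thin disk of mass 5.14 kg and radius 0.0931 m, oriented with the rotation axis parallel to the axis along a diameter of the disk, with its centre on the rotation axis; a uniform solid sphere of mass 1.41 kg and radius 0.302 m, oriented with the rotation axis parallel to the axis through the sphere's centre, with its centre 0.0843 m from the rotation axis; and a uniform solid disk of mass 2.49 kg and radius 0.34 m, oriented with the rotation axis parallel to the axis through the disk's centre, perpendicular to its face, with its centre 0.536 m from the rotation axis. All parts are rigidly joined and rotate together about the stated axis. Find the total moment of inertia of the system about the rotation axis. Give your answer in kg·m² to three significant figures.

Thin disk: I_cm = (1/4)MR² = (1/4)(5.14)(0.0931)² = 0.011138 kg·m²; axis through the centre, so I = 0.011138 kg·m².
Solid sphere: I_cm = (2/5)MR² = (2/5)(1.41)(0.302)² = 0.051439 kg·m²; centre at d = 0.0843 m, so I = I_cm + Md² gives I = 0.051439 + (1.41)(0.0843)² = 0.061459 kg·m².
Solid disk: I_cm = (1/2)MR² = (1/2)(2.49)(0.34)² = 0.14392 kg·m²; centre at d = 0.536 m, so I = I_cm + Md² gives I = 0.14392 + (2.49)(0.536)² = 0.85929 kg·m².
Total I = 0.011138 + 0.061459 + 0.85929 = 0.93189 kg·m².

0.932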